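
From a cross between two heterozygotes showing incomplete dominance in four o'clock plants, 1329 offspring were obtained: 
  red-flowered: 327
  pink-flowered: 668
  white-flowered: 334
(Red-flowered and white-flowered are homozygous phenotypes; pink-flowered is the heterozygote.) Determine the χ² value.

0.111

With incomplete dominance, a heterozygote × heterozygote cross gives a 1:2:1 phenotypic ratio.
Under the 1:2:1 hypothesis (Σ ratio = 4, N = 1329):
  red-flowered: 1329 × 1/4 = 332.25
  pink-flowered: 1329 × 2/4 = 664.5
  white-flowered: 1329 × 1/4 = 332.25
χ² = Σ (O − E)² / E
  red-flowered: (327 − 332.25)² / 332.25 = 0.0830
  pink-flowered: (668 − 664.5)² / 664.5 = 0.0184
  white-flowered: (334 − 332.25)² / 332.25 = 0.0092
χ² = 0.0830 + 0.0184 + 0.0092 = 0.1106 ≈ 0.111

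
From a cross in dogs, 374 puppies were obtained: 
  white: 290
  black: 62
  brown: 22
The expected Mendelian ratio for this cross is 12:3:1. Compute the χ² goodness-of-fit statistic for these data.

Total ratio parts = 16. Expected numbers out of 374:
  white: 374 × 12/16 = 280.5
  black: 374 × 3/16 = 70.125
  brown: 374 × 1/16 = 23.375
χ² = Σ (O − E)² / E
  white: (290 − 280.5)² / 280.5 = 0.3217
  black: (62 − 70.125)² / 70.125 = 0.9414
  brown: (22 − 23.375)² / 23.375 = 0.0809
χ² = 0.3217 + 0.9414 + 0.0809 = 1.344

1.344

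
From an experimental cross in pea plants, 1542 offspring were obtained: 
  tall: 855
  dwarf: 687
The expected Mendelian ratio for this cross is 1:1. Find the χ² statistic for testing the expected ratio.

18.304

Expected counts for N = 1542 under a 1:1 ratio (total parts = 2):
  tall: 1542 × 1/2 = 771
  dwarf: 1542 × 1/2 = 771
χ² = Σ (O − E)² / E
  tall: (855 − 771)² / 771 = 9.1518
  dwarf: (687 − 771)² / 771 = 9.1518
χ² = 9.1518 + 9.1518 = 18.3036 ≈ 18.304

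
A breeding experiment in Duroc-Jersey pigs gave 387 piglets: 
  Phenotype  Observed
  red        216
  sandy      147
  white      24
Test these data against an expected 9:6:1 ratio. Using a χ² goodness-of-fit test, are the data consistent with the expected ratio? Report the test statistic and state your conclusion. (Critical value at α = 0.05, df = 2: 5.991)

Expected counts for N = 387 under a 9:6:1 ratio (total parts = 16):
  red: 387 × 9/16 = 217.6875
  sandy: 387 × 6/16 = 145.125
  white: 387 × 1/16 = 24.1875
χ² = Σ (O − E)² / E
  red: (216 − 217.6875)² / 217.6875 = 0.0131
  sandy: (147 − 145.125)² / 145.125 = 0.0242
  white: (24 − 24.1875)² / 24.1875 = 0.0015
χ² = 0.0131 + 0.0242 + 0.0015 = 0.0388 ≈ 0.039
Degrees of freedom = 3 − 1 = 2; critical value at α = 0.05 is 5.991.
Since 0.039 < 5.991, we fail to reject the null hypothesis — the data are consistent with the 9:6:1 ratio.

0.039; consistent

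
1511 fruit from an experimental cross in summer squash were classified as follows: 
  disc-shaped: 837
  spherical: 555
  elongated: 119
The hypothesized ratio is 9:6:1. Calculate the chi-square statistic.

Under the 9:6:1 hypothesis (Σ ratio = 16, N = 1511):
  disc-shaped: 1511 × 9/16 = 849.9375
  spherical: 1511 × 6/16 = 566.625
  elongated: 1511 × 1/16 = 94.4375
χ² = Σ (O − E)² / E
  disc-shaped: (837 − 849.9375)² / 849.9375 = 0.1969
  spherical: (555 − 566.625)² / 566.625 = 0.2385
  elongated: (119 − 94.4375)² / 94.4375 = 6.3885
χ² = 0.1969 + 0.2385 + 6.3885 = 6.8239 ≈ 6.824

6.824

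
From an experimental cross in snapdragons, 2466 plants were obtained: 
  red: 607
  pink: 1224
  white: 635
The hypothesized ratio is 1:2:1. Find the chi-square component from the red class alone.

Expected counts for N = 2466 under a 1:2:1 ratio (total parts = 4):
  red: 2466 × 1/4 = 616.5
  pink: 2466 × 2/4 = 1233
  white: 2466 × 1/4 = 616.5
Contribution of red: (607 − 616.5)² / 616.5 = 0.1464

0.146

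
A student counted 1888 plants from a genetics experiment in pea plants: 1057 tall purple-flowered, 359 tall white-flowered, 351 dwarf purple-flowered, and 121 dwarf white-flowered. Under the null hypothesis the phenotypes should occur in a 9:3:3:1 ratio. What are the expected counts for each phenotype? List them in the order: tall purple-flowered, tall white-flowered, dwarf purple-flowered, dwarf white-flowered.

Under the 9:3:3:1 hypothesis (Σ ratio = 16, N = 1888):
  tall purple-flowered: 1888 × 9/16 = 1062
  tall white-flowered: 1888 × 3/16 = 354
  dwarf purple-flowered: 1888 × 3/16 = 354
  dwarf white-flowered: 1888 × 1/16 = 118

1062, 354, 354, 118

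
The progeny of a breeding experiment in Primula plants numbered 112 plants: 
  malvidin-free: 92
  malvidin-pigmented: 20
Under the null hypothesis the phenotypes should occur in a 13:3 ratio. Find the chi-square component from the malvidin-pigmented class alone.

The 13:3 ratio has 16 parts, so with N = 112 the expected counts are:
  malvidin-free: 112 × 13/16 = 91
  malvidin-pigmented: 112 × 3/16 = 21
Contribution of malvidin-pigmented: (20 − 21)² / 21 = 0.0476

0.048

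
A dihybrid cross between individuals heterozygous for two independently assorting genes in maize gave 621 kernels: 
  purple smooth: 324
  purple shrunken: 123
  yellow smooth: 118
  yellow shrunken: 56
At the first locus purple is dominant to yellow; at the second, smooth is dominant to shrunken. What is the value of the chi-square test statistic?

A dihybrid F₂ with independent assortment and complete dominance at both loci gives a 9:3:3:1 phenotypic ratio.
The 9:3:3:1 ratio has 16 parts, so with N = 621 the expected counts are:
  purple smooth: 621 × 9/16 = 349.3125
  purple shrunken: 621 × 3/16 = 116.4375
  yellow smooth: 621 × 3/16 = 116.4375
  yellow shrunken: 621 × 1/16 = 38.8125
χ² = Σ (O − E)² / E
  purple smooth: (324 − 349.3125)² / 349.3125 = 1.8342
  purple shrunken: (123 − 116.4375)² / 116.4375 = 0.3699
  yellow smooth: (118 − 116.4375)² / 116.4375 = 0.0210
  yellow shrunken: (56 − 38.8125)² / 38.8125 = 7.6112
χ² = 1.8342 + 0.3699 + 0.0210 + 7.6112 = 9.8363 ≈ 9.836

9.836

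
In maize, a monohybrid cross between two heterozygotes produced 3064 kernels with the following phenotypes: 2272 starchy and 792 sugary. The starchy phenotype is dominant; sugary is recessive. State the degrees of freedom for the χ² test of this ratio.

1

For a monohybrid cross between heterozygotes with complete dominance, the expected phenotypic ratio is 3:1.
A goodness-of-fit test with 2 phenotype classes has df = 2 − 1 = 1.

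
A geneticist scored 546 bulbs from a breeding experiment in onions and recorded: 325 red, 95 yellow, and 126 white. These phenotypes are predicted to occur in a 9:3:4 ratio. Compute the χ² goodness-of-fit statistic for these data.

2.379

Expected counts for N = 546 under a 9:3:4 ratio (total parts = 16):
  red: 546 × 9/16 = 307.125
  yellow: 546 × 3/16 = 102.375
  white: 546 × 4/16 = 136.5
χ² = Σ (O − E)² / E
  red: (325 − 307.125)² / 307.125 = 1.0403
  yellow: (95 − 102.375)² / 102.375 = 0.5313
  white: (126 − 136.5)² / 136.5 = 0.8077
χ² = 1.0403 + 0.5313 + 0.8077 = 2.3793 ≈ 2.379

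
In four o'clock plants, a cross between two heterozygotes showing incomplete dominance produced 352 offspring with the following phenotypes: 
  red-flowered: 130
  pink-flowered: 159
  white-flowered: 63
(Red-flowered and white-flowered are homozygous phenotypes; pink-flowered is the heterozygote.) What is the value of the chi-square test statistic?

With incomplete dominance, a heterozygote × heterozygote cross gives a 1:2:1 phenotypic ratio.
Expected counts for N = 352 under a 1:2:1 ratio (total parts = 4):
  red-flowered: 352 × 1/4 = 88
  pink-flowered: 352 × 2/4 = 176
  white-flowered: 352 × 1/4 = 88
χ² = Σ (O − E)² / E
  red-flowered: (130 − 88)² / 88 = 20.0455
  pink-flowered: (159 − 176)² / 176 = 1.6420
  white-flowered: (63 − 88)² / 88 = 7.1023
χ² = 20.0455 + 1.6420 + 7.1023 = 28.7898 ≈ 28.790

28.790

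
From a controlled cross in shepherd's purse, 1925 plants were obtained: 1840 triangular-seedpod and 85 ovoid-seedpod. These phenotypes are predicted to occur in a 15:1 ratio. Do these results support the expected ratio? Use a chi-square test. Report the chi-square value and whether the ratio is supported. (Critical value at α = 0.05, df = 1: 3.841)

11.055; not consistent

Under the 15:1 hypothesis (Σ ratio = 16, N = 1925):
  triangular-seedpod: 1925 × 15/16 = 1804.6875
  ovoid-seedpod: 1925 × 1/16 = 120.3125
χ² = Σ (O − E)² / E
  triangular-seedpod: (1840 − 1804.6875)² / 1804.6875 = 0.6910
  ovoid-seedpod: (85 − 120.3125)² / 120.3125 = 10.3644
χ² = 0.6910 + 10.3644 = 11.0554 ≈ 11.055
Degrees of freedom = 2 − 1 = 1; critical value at α = 0.05 is 3.841.
Since 11.055 > 3.841, we reject the null hypothesis — the data do not fit the 15:1 ratio.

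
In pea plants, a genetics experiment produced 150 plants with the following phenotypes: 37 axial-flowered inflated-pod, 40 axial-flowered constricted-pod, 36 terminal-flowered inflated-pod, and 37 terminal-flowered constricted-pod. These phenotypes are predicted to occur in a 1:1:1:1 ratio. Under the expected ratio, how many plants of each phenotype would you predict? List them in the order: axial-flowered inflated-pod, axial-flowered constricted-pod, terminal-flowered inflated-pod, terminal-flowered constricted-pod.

Expected counts for N = 150 under a 1:1:1:1 ratio (total parts = 4):
  axial-flowered inflated-pod: 150 × 1/4 = 37.5
  axial-flowered constricted-pod: 150 × 1/4 = 37.5
  terminal-flowered inflated-pod: 150 × 1/4 = 37.5
  terminal-flowered constricted-pod: 150 × 1/4 = 37.5

37.5, 37.5, 37.5, 37.5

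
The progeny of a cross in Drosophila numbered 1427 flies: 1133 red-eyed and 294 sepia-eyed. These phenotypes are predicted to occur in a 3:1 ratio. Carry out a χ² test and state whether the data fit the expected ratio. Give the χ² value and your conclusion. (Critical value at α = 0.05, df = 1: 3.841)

14.716; not consistent

Total ratio parts = 4. Expected numbers out of 1427:
  red-eyed: 1427 × 3/4 = 1070.25
  sepia-eyed: 1427 × 1/4 = 356.75
χ² = Σ (O − E)² / E
  red-eyed: (1133 − 1070.25)² / 1070.25 = 3.6791
  sepia-eyed: (294 − 356.75)² / 356.75 = 11.0373
χ² = 3.6791 + 11.0373 = 14.7164 ≈ 14.716
Degrees of freedom = 2 − 1 = 1; critical value at α = 0.05 is 3.841.
Since 14.716 > 3.841, we reject the null hypothesis — the data do not fit the 3:1 ratio.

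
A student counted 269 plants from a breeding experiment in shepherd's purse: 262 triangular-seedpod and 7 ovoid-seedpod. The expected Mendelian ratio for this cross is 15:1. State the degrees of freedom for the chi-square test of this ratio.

1

A goodness-of-fit test with 2 phenotype classes has df = 2 − 1 = 1.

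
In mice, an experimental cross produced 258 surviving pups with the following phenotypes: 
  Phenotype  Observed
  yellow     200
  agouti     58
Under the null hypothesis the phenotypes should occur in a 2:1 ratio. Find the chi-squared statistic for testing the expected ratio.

The 2:1 ratio has 3 parts, so with N = 258 the expected counts are:
  yellow: 258 × 2/3 = 172
  agouti: 258 × 1/3 = 86
χ² = Σ (O − E)² / E
  yellow: (200 − 172)² / 172 = 4.5581
  agouti: (58 − 86)² / 86 = 9.1163
χ² = 4.5581 + 9.1163 = 13.6744 ≈ 13.674

13.674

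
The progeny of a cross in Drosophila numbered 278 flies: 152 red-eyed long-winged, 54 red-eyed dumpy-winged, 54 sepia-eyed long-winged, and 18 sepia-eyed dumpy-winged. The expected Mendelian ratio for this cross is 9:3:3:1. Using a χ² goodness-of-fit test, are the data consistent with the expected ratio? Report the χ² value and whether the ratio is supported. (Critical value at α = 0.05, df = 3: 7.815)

0.280; consistent

Under the 9:3:3:1 hypothesis (Σ ratio = 16, N = 278):
  red-eyed long-winged: 278 × 9/16 = 156.375
  red-eyed dumpy-winged: 278 × 3/16 = 52.125
  sepia-eyed long-winged: 278 × 3/16 = 52.125
  sepia-eyed dumpy-winged: 278 × 1/16 = 17.375
χ² = Σ (O − E)² / E
  red-eyed long-winged: (152 − 156.375)² / 156.375 = 0.1224
  red-eyed dumpy-winged: (54 − 52.125)² / 52.125 = 0.0674
  sepia-eyed long-winged: (54 − 52.125)² / 52.125 = 0.0674
  sepia-eyed dumpy-winged: (18 − 17.375)² / 17.375 = 0.0225
χ² = 0.1224 + 0.0674 + 0.0674 + 0.0225 = 0.2797 ≈ 0.280
Degrees of freedom = 4 − 1 = 3; critical value at α = 0.05 is 7.815.
Since 0.280 < 7.815, we fail to reject the null hypothesis — the data are consistent with the 9:3:3:1 ratio.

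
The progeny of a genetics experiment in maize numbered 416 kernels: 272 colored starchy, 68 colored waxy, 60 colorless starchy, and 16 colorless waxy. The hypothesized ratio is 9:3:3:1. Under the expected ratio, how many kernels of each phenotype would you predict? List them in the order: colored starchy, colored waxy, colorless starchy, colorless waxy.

Total ratio parts = 16. Expected numbers out of 416:
  colored starchy: 416 × 9/16 = 234
  colored waxy: 416 × 3/16 = 78
  colorless starchy: 416 × 3/16 = 78
  colorless waxy: 416 × 1/16 = 26

234, 78, 78, 26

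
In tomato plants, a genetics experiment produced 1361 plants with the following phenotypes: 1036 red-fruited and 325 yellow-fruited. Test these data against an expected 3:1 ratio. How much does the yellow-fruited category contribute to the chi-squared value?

0.684

Total ratio parts = 4. Expected numbers out of 1361:
  red-fruited: 1361 × 3/4 = 1020.75
  yellow-fruited: 1361 × 1/4 = 340.25
Contribution of yellow-fruited: (325 − 340.25)² / 340.25 = 0.6835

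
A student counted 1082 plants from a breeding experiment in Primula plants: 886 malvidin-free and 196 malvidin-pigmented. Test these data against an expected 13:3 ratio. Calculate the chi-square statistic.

0.287

Under the 13:3 hypothesis (Σ ratio = 16, N = 1082):
  malvidin-free: 1082 × 13/16 = 879.125
  malvidin-pigmented: 1082 × 3/16 = 202.875
χ² = Σ (O − E)² / E
  malvidin-free: (886 − 879.125)² / 879.125 = 0.0538
  malvidin-pigmented: (196 − 202.875)² / 202.875 = 0.2330
χ² = 0.0538 + 0.2330 = 0.2868 ≈ 0.287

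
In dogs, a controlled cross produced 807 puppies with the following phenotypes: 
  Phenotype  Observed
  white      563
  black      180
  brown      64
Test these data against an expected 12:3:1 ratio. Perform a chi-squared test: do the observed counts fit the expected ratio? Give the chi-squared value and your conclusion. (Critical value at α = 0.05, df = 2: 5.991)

12.035; not consistent

Expected counts for N = 807 under a 12:3:1 ratio (total parts = 16):
  white: 807 × 12/16 = 605.25
  black: 807 × 3/16 = 151.3125
  brown: 807 × 1/16 = 50.4375
χ² = Σ (O − E)² / E
  white: (563 − 605.25)² / 605.25 = 2.9493
  black: (180 − 151.3125)² / 151.3125 = 5.4389
  brown: (64 − 50.4375)² / 50.4375 = 3.6469
χ² = 2.9493 + 5.4389 + 3.6469 = 12.0351 ≈ 12.035
Degrees of freedom = 3 − 1 = 2; critical value at α = 0.05 is 5.991.
Since 12.035 > 5.991, we reject the null hypothesis — the data do not fit the 12:3:1 ratio.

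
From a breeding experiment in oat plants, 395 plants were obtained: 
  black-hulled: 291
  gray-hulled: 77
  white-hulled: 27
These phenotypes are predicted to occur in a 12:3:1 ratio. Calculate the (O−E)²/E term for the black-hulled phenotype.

Expected counts for N = 395 under a 12:3:1 ratio (total parts = 16):
  black-hulled: 395 × 12/16 = 296.25
  gray-hulled: 395 × 3/16 = 74.0625
  white-hulled: 395 × 1/16 = 24.6875
Contribution of black-hulled: (291 − 296.25)² / 296.25 = 0.0930

0.093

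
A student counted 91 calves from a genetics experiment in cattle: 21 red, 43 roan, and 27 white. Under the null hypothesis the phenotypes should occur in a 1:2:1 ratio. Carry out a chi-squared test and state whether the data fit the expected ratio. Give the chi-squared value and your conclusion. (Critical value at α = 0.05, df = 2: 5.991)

Under the 1:2:1 hypothesis (Σ ratio = 4, N = 91):
  red: 91 × 1/4 = 22.75
  roan: 91 × 2/4 = 45.5
  white: 91 × 1/4 = 22.75
χ² = Σ (O − E)² / E
  red: (21 − 22.75)² / 22.75 = 0.1346
  roan: (43 − 45.5)² / 45.5 = 0.1374
  white: (27 − 22.75)² / 22.75 = 0.7940
χ² = 0.1346 + 0.1374 + 0.7940 = 1.066
Degrees of freedom = 3 − 1 = 2; critical value at α = 0.05 is 5.991.
Since 1.066 < 5.991, we fail to reject the null hypothesis — the data are consistent with the 1:2:1 ratio.

1.066; consistent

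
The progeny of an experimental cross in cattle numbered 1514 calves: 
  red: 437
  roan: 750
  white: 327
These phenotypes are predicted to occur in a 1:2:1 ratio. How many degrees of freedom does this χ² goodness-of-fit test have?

2

A goodness-of-fit test with 3 phenotype classes has df = 3 − 1 = 2.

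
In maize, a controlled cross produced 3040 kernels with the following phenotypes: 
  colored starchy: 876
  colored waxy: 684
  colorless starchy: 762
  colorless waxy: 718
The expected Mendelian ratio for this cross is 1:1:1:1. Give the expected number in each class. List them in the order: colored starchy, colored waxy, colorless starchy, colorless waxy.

Expected counts for N = 3040 under a 1:1:1:1 ratio (total parts = 4):
  colored starchy: 3040 × 1/4 = 760
  colored waxy: 3040 × 1/4 = 760
  colorless starchy: 3040 × 1/4 = 760
  colorless waxy: 3040 × 1/4 = 760

760, 760, 760, 760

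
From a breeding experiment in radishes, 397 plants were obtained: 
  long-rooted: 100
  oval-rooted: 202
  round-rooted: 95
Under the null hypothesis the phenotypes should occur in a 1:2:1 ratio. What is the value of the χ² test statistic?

0.249

Expected counts for N = 397 under a 1:2:1 ratio (total parts = 4):
  long-rooted: 397 × 1/4 = 99.25
  oval-rooted: 397 × 2/4 = 198.5
  round-rooted: 397 × 1/4 = 99.25
χ² = Σ (O − E)² / E
  long-rooted: (100 − 99.25)² / 99.25 = 0.0057
  oval-rooted: (202 − 198.5)² / 198.5 = 0.0617
  round-rooted: (95 − 99.25)² / 99.25 = 0.1820
χ² = 0.0057 + 0.0617 + 0.1820 = 0.2494 ≈ 0.249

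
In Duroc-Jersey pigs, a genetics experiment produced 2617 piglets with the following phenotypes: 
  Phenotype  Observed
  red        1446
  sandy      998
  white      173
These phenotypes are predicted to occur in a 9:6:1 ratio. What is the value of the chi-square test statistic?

1.288

Total ratio parts = 16. Expected numbers out of 2617:
  red: 2617 × 9/16 = 1472.0625
  sandy: 2617 × 6/16 = 981.375
  white: 2617 × 1/16 = 163.5625
χ² = Σ (O − E)² / E
  red: (1446 − 1472.0625)² / 1472.0625 = 0.4614
  sandy: (998 − 981.375)² / 981.375 = 0.2816
  white: (173 − 163.5625)² / 163.5625 = 0.5445
χ² = 0.4614 + 0.2816 + 0.5445 = 1.2875 ≈ 1.288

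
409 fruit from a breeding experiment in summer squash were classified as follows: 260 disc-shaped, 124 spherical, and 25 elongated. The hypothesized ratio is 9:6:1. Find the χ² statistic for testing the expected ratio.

Total ratio parts = 16. Expected numbers out of 409:
  disc-shaped: 409 × 9/16 = 230.0625
  spherical: 409 × 6/16 = 153.375
  elongated: 409 × 1/16 = 25.5625
χ² = Σ (O − E)² / E
  disc-shaped: (260 − 230.0625)² / 230.0625 = 3.8957
  spherical: (124 − 153.375)² / 153.375 = 5.6260
  elongated: (25 − 25.5625)² / 25.5625 = 0.0124
χ² = 3.8957 + 5.6260 + 0.0124 = 9.5341 ≈ 9.534

9.534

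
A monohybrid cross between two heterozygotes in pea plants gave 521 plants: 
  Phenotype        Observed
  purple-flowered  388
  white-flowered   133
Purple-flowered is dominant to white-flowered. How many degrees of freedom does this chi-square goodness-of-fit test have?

1

For a monohybrid cross between heterozygotes with complete dominance, the expected phenotypic ratio is 3:1.
A goodness-of-fit test with 2 phenotype classes has df = 2 − 1 = 1.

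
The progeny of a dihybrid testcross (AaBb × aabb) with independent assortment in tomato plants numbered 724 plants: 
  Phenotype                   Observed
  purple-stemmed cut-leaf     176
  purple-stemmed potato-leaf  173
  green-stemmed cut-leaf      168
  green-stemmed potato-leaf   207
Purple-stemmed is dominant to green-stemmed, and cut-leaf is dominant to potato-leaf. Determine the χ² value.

5.160

A dihybrid testcross with independent assortment gives a 1:1:1:1 ratio.
Expected counts for N = 724 under a 1:1:1:1 ratio (total parts = 4):
  purple-stemmed cut-leaf: 724 × 1/4 = 181
  purple-stemmed potato-leaf: 724 × 1/4 = 181
  green-stemmed cut-leaf: 724 × 1/4 = 181
  green-stemmed potato-leaf: 724 × 1/4 = 181
χ² = Σ (O − E)² / E
  purple-stemmed cut-leaf: (176 − 181)² / 181 = 0.1381
  purple-stemmed potato-leaf: (173 − 181)² / 181 = 0.3536
  green-stemmed cut-leaf: (168 − 181)² / 181 = 0.9337
  green-stemmed potato-leaf: (207 − 181)² / 181 = 3.7348
χ² = 0.1381 + 0.3536 + 0.9337 + 3.7348 = 5.1602 ≈ 5.160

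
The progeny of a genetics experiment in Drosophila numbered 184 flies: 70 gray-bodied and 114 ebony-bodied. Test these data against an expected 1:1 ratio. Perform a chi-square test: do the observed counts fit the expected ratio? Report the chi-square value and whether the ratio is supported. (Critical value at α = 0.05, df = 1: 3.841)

10.522; not consistent

Expected counts for N = 184 under a 1:1 ratio (total parts = 2):
  gray-bodied: 184 × 1/2 = 92
  ebony-bodied: 184 × 1/2 = 92
χ² = Σ (O − E)² / E
  gray-bodied: (70 − 92)² / 92 = 5.2609
  ebony-bodied: (114 − 92)² / 92 = 5.2609
χ² = 5.2609 + 5.2609 = 10.5218 ≈ 10.522
Degrees of freedom = 2 − 1 = 1; critical value at α = 0.05 is 3.841.
Since 10.522 > 3.841, we reject the null hypothesis — the data do not fit the 1:1 ratio.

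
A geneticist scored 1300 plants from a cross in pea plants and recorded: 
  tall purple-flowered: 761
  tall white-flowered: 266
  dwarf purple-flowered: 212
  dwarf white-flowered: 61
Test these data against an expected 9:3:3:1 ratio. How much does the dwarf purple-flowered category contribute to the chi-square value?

Total ratio parts = 16. Expected numbers out of 1300:
  tall purple-flowered: 1300 × 9/16 = 731.25
  tall white-flowered: 1300 × 3/16 = 243.75
  dwarf purple-flowered: 1300 × 3/16 = 243.75
  dwarf white-flowered: 1300 × 1/16 = 81.25
Contribution of dwarf purple-flowered: (212 − 243.75)² / 243.75 = 4.1356

4.136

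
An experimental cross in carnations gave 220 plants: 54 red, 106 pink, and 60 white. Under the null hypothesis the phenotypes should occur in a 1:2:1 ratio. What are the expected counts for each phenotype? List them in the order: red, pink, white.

55, 110, 55

Expected counts for N = 220 under a 1:2:1 ratio (total parts = 4):
  red: 220 × 1/4 = 55
  pink: 220 × 2/4 = 110
  white: 220 × 1/4 = 55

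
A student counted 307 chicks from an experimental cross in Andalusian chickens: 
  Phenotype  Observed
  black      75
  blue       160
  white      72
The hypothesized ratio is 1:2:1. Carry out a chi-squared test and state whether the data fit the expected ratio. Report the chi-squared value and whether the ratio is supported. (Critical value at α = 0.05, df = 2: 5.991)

The 1:2:1 ratio has 4 parts, so with N = 307 the expected counts are:
  black: 307 × 1/4 = 76.75
  blue: 307 × 2/4 = 153.5
  white: 307 × 1/4 = 76.75
χ² = Σ (O − E)² / E
  black: (75 − 76.75)² / 76.75 = 0.0399
  blue: (160 − 153.5)² / 153.5 = 0.2752
  white: (72 − 76.75)² / 76.75 = 0.2940
χ² = 0.0399 + 0.2752 + 0.2940 = 0.6091 ≈ 0.609
Degrees of freedom = 3 − 1 = 2; critical value at α = 0.05 is 5.991.
Since 0.609 < 5.991, we fail to reject the null hypothesis — the data are consistent with the 1:2:1 ratio.

0.609; consistent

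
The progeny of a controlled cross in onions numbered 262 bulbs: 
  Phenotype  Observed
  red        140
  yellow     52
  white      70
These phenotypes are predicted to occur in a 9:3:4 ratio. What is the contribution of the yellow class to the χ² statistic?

Under the 9:3:4 hypothesis (Σ ratio = 16, N = 262):
  red: 262 × 9/16 = 147.375
  yellow: 262 × 3/16 = 49.125
  white: 262 × 4/16 = 65.5
Contribution of yellow: (52 − 49.125)² / 49.125 = 0.1683

0.168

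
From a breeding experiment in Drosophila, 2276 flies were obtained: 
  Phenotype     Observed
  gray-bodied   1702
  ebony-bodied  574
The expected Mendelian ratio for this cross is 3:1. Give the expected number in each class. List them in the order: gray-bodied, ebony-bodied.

1707, 569

Expected counts for N = 2276 under a 3:1 ratio (total parts = 4):
  gray-bodied: 2276 × 3/4 = 1707
  ebony-bodied: 2276 × 1/4 = 569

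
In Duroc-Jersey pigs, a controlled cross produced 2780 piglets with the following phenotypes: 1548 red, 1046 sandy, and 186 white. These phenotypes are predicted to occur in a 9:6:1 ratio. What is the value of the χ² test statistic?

Under the 9:6:1 hypothesis (Σ ratio = 16, N = 2780):
  red: 2780 × 9/16 = 1563.75
  sandy: 2780 × 6/16 = 1042.5
  white: 2780 × 1/16 = 173.75
χ² = Σ (O − E)² / E
  red: (1548 − 1563.75)² / 1563.75 = 0.1586
  sandy: (1046 − 1042.5)² / 1042.5 = 0.0118
  white: (186 − 173.75)² / 173.75 = 0.8637
χ² = 0.1586 + 0.0118 + 0.8637 = 1.0341 ≈ 1.034

1.034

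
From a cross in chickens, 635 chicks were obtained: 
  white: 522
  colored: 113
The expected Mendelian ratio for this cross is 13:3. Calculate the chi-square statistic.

The 13:3 ratio has 16 parts, so with N = 635 the expected counts are:
  white: 635 × 13/16 = 515.9375
  colored: 635 × 3/16 = 119.0625
χ² = Σ (O − E)² / E
  white: (522 − 515.9375)² / 515.9375 = 0.0712
  colored: (113 − 119.0625)² / 119.0625 = 0.3087
χ² = 0.0712 + 0.3087 = 0.3799 ≈ 0.380

0.380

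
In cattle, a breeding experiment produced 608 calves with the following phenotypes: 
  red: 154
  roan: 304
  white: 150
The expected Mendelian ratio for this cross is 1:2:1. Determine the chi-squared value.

0.053

Under the 1:2:1 hypothesis (Σ ratio = 4, N = 608):
  red: 608 × 1/4 = 152
  roan: 608 × 2/4 = 304
  white: 608 × 1/4 = 152
χ² = Σ (O − E)² / E
  red: (154 − 152)² / 152 = 0.0263
  roan: (304 − 304)² / 304 = 0.0000
  white: (150 − 152)² / 152 = 0.0263
χ² = 0.0263 + 0.0000 + 0.0263 = 0.0526 ≈ 0.053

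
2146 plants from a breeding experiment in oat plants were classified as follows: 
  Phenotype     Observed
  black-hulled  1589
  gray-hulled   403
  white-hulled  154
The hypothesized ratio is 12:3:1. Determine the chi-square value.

Expected counts for N = 2146 under a 12:3:1 ratio (total parts = 16):
  black-hulled: 2146 × 12/16 = 1609.5
  gray-hulled: 2146 × 3/16 = 402.375
  white-hulled: 2146 × 1/16 = 134.125
χ² = Σ (O − E)² / E
  black-hulled: (1589 − 1609.5)² / 1609.5 = 0.2611
  gray-hulled: (403 − 402.375)² / 402.375 = 0.0010
  white-hulled: (154 − 134.125)² / 134.125 = 2.9451
χ² = 0.2611 + 0.0010 + 2.9451 = 3.2072 ≈ 3.207

3.207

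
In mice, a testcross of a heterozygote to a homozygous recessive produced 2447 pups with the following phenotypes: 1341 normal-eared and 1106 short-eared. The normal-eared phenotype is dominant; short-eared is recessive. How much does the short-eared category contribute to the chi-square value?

11.284

A testcross of a heterozygote (Aa × aa) gives a 1:1 phenotypic ratio.
Under the 1:1 hypothesis (Σ ratio = 2, N = 2447):
  normal-eared: 2447 × 1/2 = 1223.5
  short-eared: 2447 × 1/2 = 1223.5
Contribution of short-eared: (1106 − 1223.5)² / 1223.5 = 11.2842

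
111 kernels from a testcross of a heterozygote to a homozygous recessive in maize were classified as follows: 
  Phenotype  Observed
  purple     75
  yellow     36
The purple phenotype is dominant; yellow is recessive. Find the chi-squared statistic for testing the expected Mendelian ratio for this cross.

A testcross of a heterozygote (Aa × aa) gives a 1:1 phenotypic ratio.
The 1:1 ratio has 2 parts, so with N = 111 the expected counts are:
  purple: 111 × 1/2 = 55.5
  yellow: 111 × 1/2 = 55.5
χ² = Σ (O − E)² / E
  purple: (75 − 55.5)² / 55.5 = 6.8514
  yellow: (36 − 55.5)² / 55.5 = 6.8514
χ² = 6.8514 + 6.8514 = 13.7028 ≈ 13.703

13.703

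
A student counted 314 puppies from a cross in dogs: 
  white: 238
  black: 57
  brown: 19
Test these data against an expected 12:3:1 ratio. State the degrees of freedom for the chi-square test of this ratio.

A goodness-of-fit test with 3 phenotype classes has df = 3 − 1 = 2.

2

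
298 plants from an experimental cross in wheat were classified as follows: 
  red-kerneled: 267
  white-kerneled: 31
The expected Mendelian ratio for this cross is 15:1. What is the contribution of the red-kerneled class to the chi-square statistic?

0.548

Expected counts for N = 298 under a 15:1 ratio (total parts = 16):
  red-kerneled: 298 × 15/16 = 279.375
  white-kerneled: 298 × 1/16 = 18.625
Contribution of red-kerneled: (267 − 279.375)² / 279.375 = 0.5482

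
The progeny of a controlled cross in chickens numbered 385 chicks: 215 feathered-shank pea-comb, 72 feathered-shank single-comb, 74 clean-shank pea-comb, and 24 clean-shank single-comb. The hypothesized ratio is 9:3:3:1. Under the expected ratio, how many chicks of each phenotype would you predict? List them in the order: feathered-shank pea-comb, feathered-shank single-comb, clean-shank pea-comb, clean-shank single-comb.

Total ratio parts = 16. Expected numbers out of 385:
  feathered-shank pea-comb: 385 × 9/16 = 216.5625
  feathered-shank single-comb: 385 × 3/16 = 72.1875
  clean-shank pea-comb: 385 × 3/16 = 72.1875
  clean-shank single-comb: 385 × 1/16 = 24.0625

216.5625, 72.1875, 72.1875, 24.0625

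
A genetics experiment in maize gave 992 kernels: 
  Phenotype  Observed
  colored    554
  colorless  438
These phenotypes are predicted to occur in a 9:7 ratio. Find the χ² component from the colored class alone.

0.029

The 9:7 ratio has 16 parts, so with N = 992 the expected counts are:
  colored: 992 × 9/16 = 558
  colorless: 992 × 7/16 = 434
Contribution of colored: (554 − 558)² / 558 = 0.0287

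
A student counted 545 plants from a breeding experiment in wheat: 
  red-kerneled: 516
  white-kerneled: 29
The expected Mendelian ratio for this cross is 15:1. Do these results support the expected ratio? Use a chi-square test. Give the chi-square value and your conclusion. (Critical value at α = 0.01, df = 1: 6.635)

The 15:1 ratio has 16 parts, so with N = 545 the expected counts are:
  red-kerneled: 545 × 15/16 = 510.9375
  white-kerneled: 545 × 1/16 = 34.0625
χ² = Σ (O − E)² / E
  red-kerneled: (516 − 510.9375)² / 510.9375 = 0.0502
  white-kerneled: (29 − 34.0625)² / 34.0625 = 0.7524
χ² = 0.0502 + 0.7524 = 0.8026 ≈ 0.803
Degrees of freedom = 2 − 1 = 1; critical value at α = 0.01 is 6.635.
Since 0.803 < 6.635, we fail to reject the null hypothesis — the data are consistent with the 15:1 ratio.

0.803; consistent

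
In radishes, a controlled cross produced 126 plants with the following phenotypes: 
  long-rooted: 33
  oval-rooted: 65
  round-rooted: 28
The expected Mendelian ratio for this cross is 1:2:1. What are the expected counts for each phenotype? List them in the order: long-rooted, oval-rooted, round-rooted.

Total ratio parts = 4. Expected numbers out of 126:
  long-rooted: 126 × 1/4 = 31.5
  oval-rooted: 126 × 2/4 = 63
  round-rooted: 126 × 1/4 = 31.5

31.5, 63, 31.5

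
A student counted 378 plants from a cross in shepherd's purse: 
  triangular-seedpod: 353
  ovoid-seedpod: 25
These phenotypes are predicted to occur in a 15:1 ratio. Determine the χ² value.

0.085

Expected counts for N = 378 under a 15:1 ratio (total parts = 16):
  triangular-seedpod: 378 × 15/16 = 354.375
  ovoid-seedpod: 378 × 1/16 = 23.625
χ² = Σ (O − E)² / E
  triangular-seedpod: (353 − 354.375)² / 354.375 = 0.0053
  ovoid-seedpod: (25 − 23.625)² / 23.625 = 0.0800
χ² = 0.0053 + 0.0800 = 0.0853 ≈ 0.085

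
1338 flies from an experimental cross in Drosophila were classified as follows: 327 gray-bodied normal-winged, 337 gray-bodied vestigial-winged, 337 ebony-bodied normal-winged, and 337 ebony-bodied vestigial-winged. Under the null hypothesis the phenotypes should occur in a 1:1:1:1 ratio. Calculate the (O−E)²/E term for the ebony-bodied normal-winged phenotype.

Expected counts for N = 1338 under a 1:1:1:1 ratio (total parts = 4):
  gray-bodied normal-winged: 1338 × 1/4 = 334.5
  gray-bodied vestigial-winged: 1338 × 1/4 = 334.5
  ebony-bodied normal-winged: 1338 × 1/4 = 334.5
  ebony-bodied vestigial-winged: 1338 × 1/4 = 334.5
Contribution of ebony-bodied normal-winged: (337 − 334.5)² / 334.5 = 0.0187

0.019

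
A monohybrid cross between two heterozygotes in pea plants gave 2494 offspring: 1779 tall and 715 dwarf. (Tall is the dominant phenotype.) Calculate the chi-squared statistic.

For a monohybrid cross between heterozygotes with complete dominance, the expected phenotypic ratio is 3:1.
Total ratio parts = 4. Expected numbers out of 2494:
  tall: 2494 × 3/4 = 1870.5
  dwarf: 2494 × 1/4 = 623.5
χ² = Σ (O − E)² / E
  tall: (1779 − 1870.5)² / 1870.5 = 4.4759
  dwarf: (715 − 623.5)² / 623.5 = 13.4278
χ² = 4.4759 + 13.4278 = 17.9037 ≈ 17.904

17.904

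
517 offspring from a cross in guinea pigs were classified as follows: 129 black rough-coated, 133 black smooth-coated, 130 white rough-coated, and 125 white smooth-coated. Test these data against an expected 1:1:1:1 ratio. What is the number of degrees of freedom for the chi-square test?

3

A goodness-of-fit test with 4 phenotype classes has df = 4 − 1 = 3.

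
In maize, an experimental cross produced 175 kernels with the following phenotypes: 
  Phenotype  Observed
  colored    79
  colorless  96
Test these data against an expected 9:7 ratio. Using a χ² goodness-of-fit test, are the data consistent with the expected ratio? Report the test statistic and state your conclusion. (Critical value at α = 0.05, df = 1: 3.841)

Total ratio parts = 16. Expected numbers out of 175:
  colored: 175 × 9/16 = 98.4375
  colorless: 175 × 7/16 = 76.5625
χ² = Σ (O − E)² / E
  colored: (79 − 98.4375)² / 98.4375 = 3.8381
  colorless: (96 − 76.5625)² / 76.5625 = 4.9347
χ² = 3.8381 + 4.9347 = 8.7728 ≈ 8.773
Degrees of freedom = 2 − 1 = 1; critical value at α = 0.05 is 3.841.
Since 8.773 > 3.841, we reject the null hypothesis — the data do not fit the 9:7 ratio.

8.773; not consistent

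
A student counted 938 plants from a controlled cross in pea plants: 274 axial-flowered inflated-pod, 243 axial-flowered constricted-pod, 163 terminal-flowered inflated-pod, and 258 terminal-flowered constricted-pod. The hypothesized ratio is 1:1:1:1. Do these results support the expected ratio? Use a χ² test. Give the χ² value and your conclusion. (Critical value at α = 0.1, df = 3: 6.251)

31.117; not consistent

Total ratio parts = 4. Expected numbers out of 938:
  axial-flowered inflated-pod: 938 × 1/4 = 234.5
  axial-flowered constricted-pod: 938 × 1/4 = 234.5
  terminal-flowered inflated-pod: 938 × 1/4 = 234.5
  terminal-flowered constricted-pod: 938 × 1/4 = 234.5
χ² = Σ (O − E)² / E
  axial-flowered inflated-pod: (274 − 234.5)² / 234.5 = 6.6535
  axial-flowered constricted-pod: (243 − 234.5)² / 234.5 = 0.3081
  terminal-flowered inflated-pod: (163 − 234.5)² / 234.5 = 21.8006
  terminal-flowered constricted-pod: (258 − 234.5)² / 234.5 = 2.3550
χ² = 6.6535 + 0.3081 + 21.8006 + 2.3550 = 31.1172 ≈ 31.117
Degrees of freedom = 4 − 1 = 3; critical value at α = 0.1 is 6.251.
Since 31.117 > 6.251, we reject the null hypothesis — the data do not fit the 1:1:1:1 ratio.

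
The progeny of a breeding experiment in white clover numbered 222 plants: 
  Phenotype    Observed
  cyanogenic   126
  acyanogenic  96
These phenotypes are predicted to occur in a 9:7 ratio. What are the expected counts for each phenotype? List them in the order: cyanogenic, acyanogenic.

124.875, 97.125

The 9:7 ratio has 16 parts, so with N = 222 the expected counts are:
  cyanogenic: 222 × 9/16 = 124.875
  acyanogenic: 222 × 7/16 = 97.125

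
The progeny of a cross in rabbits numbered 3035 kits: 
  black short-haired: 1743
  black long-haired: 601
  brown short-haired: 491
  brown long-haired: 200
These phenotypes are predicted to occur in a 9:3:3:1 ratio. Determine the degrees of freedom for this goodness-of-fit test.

A goodness-of-fit test with 4 phenotype classes has df = 4 − 1 = 3.

3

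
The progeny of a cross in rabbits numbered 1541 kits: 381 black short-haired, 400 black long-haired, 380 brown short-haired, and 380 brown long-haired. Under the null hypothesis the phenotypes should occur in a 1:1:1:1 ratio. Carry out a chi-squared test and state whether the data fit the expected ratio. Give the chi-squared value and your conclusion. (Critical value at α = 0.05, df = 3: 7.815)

The 1:1:1:1 ratio has 4 parts, so with N = 1541 the expected counts are:
  black short-haired: 1541 × 1/4 = 385.25
  black long-haired: 1541 × 1/4 = 385.25
  brown short-haired: 1541 × 1/4 = 385.25
  brown long-haired: 1541 × 1/4 = 385.25
χ² = Σ (O − E)² / E
  black short-haired: (381 − 385.25)² / 385.25 = 0.0469
  black long-haired: (400 − 385.25)² / 385.25 = 0.5647
  brown short-haired: (380 − 385.25)² / 385.25 = 0.0715
  brown long-haired: (380 − 385.25)² / 385.25 = 0.0715
χ² = 0.0469 + 0.5647 + 0.0715 + 0.0715 = 0.7546 ≈ 0.755
Degrees of freedom = 4 − 1 = 3; critical value at α = 0.05 is 7.815.
Since 0.755 < 7.815, we fail to reject the null hypothesis — the data are consistent with the 1:1:1:1 ratio.

0.755; consistent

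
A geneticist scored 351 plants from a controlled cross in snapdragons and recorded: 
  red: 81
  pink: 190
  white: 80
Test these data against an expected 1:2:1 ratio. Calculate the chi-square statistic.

2.402

Total ratio parts = 4. Expected numbers out of 351:
  red: 351 × 1/4 = 87.75
  pink: 351 × 2/4 = 175.5
  white: 351 × 1/4 = 87.75
χ² = Σ (O − E)² / E
  red: (81 − 87.75)² / 87.75 = 0.5192
  pink: (190 − 175.5)² / 175.5 = 1.1980
  white: (80 − 87.75)² / 87.75 = 0.6845
χ² = 0.5192 + 1.1980 + 0.6845 = 2.4017 ≈ 2.402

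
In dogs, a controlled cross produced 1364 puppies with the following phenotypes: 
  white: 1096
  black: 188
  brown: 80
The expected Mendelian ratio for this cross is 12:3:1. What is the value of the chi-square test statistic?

Expected counts for N = 1364 under a 12:3:1 ratio (total parts = 16):
  white: 1364 × 12/16 = 1023
  black: 1364 × 3/16 = 255.75
  brown: 1364 × 1/16 = 85.25
χ² = Σ (O − E)² / E
  white: (1096 − 1023)² / 1023 = 5.2092
  black: (188 − 255.75)² / 255.75 = 17.9475
  brown: (80 − 85.25)² / 85.25 = 0.3233
χ² = 5.2092 + 17.9475 + 0.3233 = 23.480

23.480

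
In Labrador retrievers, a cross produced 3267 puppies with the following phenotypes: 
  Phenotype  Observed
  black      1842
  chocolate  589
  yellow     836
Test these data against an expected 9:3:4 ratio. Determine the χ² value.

1.370

Under the 9:3:4 hypothesis (Σ ratio = 16, N = 3267):
  black: 3267 × 9/16 = 1837.6875
  chocolate: 3267 × 3/16 = 612.5625
  yellow: 3267 × 4/16 = 816.75
χ² = Σ (O − E)² / E
  black: (1842 − 1837.6875)² / 1837.6875 = 0.0101
  chocolate: (589 − 612.5625)² / 612.5625 = 0.9063
  yellow: (836 − 816.75)² / 816.75 = 0.4537
χ² = 0.0101 + 0.9063 + 0.4537 = 1.3701 ≈ 1.370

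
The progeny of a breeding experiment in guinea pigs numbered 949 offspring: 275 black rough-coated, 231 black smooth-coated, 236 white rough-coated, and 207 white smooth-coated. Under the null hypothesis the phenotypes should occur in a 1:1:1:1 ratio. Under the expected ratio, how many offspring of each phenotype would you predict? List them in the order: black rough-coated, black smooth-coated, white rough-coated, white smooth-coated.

The 1:1:1:1 ratio has 4 parts, so with N = 949 the expected counts are:
  black rough-coated: 949 × 1/4 = 237.25
  black smooth-coated: 949 × 1/4 = 237.25
  white rough-coated: 949 × 1/4 = 237.25
  white smooth-coated: 949 × 1/4 = 237.25

237.25, 237.25, 237.25, 237.25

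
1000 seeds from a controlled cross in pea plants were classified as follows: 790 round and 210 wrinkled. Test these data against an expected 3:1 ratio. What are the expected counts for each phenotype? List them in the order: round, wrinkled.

750, 250

Under the 3:1 hypothesis (Σ ratio = 4, N = 1000):
  round: 1000 × 3/4 = 750
  wrinkled: 1000 × 1/4 = 250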